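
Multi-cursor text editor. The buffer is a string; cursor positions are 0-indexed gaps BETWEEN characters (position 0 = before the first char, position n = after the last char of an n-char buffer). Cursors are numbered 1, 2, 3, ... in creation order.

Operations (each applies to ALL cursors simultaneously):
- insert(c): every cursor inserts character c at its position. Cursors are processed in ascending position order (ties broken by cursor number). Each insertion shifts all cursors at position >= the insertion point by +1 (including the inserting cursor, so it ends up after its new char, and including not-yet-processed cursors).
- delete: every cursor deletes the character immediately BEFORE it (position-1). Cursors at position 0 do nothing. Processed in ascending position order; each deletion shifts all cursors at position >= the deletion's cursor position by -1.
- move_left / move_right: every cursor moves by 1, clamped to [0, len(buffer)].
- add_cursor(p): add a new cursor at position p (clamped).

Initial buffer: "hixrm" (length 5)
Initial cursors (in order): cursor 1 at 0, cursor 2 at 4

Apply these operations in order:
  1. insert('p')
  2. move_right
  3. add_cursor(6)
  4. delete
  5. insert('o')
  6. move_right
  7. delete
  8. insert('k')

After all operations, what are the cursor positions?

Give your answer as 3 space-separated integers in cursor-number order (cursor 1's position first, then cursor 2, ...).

Answer: 3 7 7

Derivation:
After op 1 (insert('p')): buffer="phixrpm" (len 7), cursors c1@1 c2@6, authorship 1....2.
After op 2 (move_right): buffer="phixrpm" (len 7), cursors c1@2 c2@7, authorship 1....2.
After op 3 (add_cursor(6)): buffer="phixrpm" (len 7), cursors c1@2 c3@6 c2@7, authorship 1....2.
After op 4 (delete): buffer="pixr" (len 4), cursors c1@1 c2@4 c3@4, authorship 1...
After op 5 (insert('o')): buffer="poixroo" (len 7), cursors c1@2 c2@7 c3@7, authorship 11...23
After op 6 (move_right): buffer="poixroo" (len 7), cursors c1@3 c2@7 c3@7, authorship 11...23
After op 7 (delete): buffer="poxr" (len 4), cursors c1@2 c2@4 c3@4, authorship 11..
After op 8 (insert('k')): buffer="pokxrkk" (len 7), cursors c1@3 c2@7 c3@7, authorship 111..23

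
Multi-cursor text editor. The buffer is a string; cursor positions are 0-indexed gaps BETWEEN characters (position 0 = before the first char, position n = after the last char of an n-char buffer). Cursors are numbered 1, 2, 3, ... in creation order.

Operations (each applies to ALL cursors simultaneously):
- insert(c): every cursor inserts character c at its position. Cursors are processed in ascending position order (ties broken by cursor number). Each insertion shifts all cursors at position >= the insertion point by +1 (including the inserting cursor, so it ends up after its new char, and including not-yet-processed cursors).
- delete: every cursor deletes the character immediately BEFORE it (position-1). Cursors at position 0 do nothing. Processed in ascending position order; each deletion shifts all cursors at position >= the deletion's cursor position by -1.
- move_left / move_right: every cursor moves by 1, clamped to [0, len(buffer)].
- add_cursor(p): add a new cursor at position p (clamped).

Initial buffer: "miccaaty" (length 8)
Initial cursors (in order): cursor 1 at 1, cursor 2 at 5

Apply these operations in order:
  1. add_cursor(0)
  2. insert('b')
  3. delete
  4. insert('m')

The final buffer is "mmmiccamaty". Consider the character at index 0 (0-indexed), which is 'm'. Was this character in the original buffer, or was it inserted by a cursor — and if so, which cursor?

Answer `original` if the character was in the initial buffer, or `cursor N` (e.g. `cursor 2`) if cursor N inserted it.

After op 1 (add_cursor(0)): buffer="miccaaty" (len 8), cursors c3@0 c1@1 c2@5, authorship ........
After op 2 (insert('b')): buffer="bmbiccabaty" (len 11), cursors c3@1 c1@3 c2@8, authorship 3.1....2...
After op 3 (delete): buffer="miccaaty" (len 8), cursors c3@0 c1@1 c2@5, authorship ........
After op 4 (insert('m')): buffer="mmmiccamaty" (len 11), cursors c3@1 c1@3 c2@8, authorship 3.1....2...
Authorship (.=original, N=cursor N): 3 . 1 . . . . 2 . . .
Index 0: author = 3

Answer: cursor 3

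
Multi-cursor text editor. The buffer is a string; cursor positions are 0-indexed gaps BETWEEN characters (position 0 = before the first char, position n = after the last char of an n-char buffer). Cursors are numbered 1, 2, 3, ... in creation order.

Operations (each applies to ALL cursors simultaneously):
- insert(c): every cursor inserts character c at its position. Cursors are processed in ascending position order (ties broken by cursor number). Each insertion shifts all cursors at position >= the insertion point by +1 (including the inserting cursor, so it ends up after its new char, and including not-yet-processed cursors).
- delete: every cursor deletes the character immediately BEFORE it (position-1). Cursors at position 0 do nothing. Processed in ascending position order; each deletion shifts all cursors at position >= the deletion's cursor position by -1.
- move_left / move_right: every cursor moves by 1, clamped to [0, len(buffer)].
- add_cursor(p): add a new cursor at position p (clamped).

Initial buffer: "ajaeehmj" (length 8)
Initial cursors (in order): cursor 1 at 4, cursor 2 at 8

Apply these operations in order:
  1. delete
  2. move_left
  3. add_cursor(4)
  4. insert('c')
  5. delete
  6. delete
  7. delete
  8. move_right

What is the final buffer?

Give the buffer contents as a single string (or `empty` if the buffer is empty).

Answer: m

Derivation:
After op 1 (delete): buffer="ajaehm" (len 6), cursors c1@3 c2@6, authorship ......
After op 2 (move_left): buffer="ajaehm" (len 6), cursors c1@2 c2@5, authorship ......
After op 3 (add_cursor(4)): buffer="ajaehm" (len 6), cursors c1@2 c3@4 c2@5, authorship ......
After op 4 (insert('c')): buffer="ajcaechcm" (len 9), cursors c1@3 c3@6 c2@8, authorship ..1..3.2.
After op 5 (delete): buffer="ajaehm" (len 6), cursors c1@2 c3@4 c2@5, authorship ......
After op 6 (delete): buffer="aam" (len 3), cursors c1@1 c2@2 c3@2, authorship ...
After op 7 (delete): buffer="m" (len 1), cursors c1@0 c2@0 c3@0, authorship .
After op 8 (move_right): buffer="m" (len 1), cursors c1@1 c2@1 c3@1, authorship .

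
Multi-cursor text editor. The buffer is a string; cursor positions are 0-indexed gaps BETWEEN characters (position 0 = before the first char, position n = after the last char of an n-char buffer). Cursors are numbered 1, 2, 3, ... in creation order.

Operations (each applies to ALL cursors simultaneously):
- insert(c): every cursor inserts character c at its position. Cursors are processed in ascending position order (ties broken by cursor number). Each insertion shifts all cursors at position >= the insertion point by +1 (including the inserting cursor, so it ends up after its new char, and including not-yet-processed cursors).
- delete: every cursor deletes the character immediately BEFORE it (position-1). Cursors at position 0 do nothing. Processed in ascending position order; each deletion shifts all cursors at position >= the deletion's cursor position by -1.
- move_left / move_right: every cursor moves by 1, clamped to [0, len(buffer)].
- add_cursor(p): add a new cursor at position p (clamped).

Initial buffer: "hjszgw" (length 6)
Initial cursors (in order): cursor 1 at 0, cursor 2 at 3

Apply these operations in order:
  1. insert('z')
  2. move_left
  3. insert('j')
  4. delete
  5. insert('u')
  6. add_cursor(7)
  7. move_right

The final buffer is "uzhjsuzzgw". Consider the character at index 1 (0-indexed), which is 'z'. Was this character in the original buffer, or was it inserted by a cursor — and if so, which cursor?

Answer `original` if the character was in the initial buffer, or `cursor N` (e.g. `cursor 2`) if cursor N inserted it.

Answer: cursor 1

Derivation:
After op 1 (insert('z')): buffer="zhjszzgw" (len 8), cursors c1@1 c2@5, authorship 1...2...
After op 2 (move_left): buffer="zhjszzgw" (len 8), cursors c1@0 c2@4, authorship 1...2...
After op 3 (insert('j')): buffer="jzhjsjzzgw" (len 10), cursors c1@1 c2@6, authorship 11...22...
After op 4 (delete): buffer="zhjszzgw" (len 8), cursors c1@0 c2@4, authorship 1...2...
After op 5 (insert('u')): buffer="uzhjsuzzgw" (len 10), cursors c1@1 c2@6, authorship 11...22...
After op 6 (add_cursor(7)): buffer="uzhjsuzzgw" (len 10), cursors c1@1 c2@6 c3@7, authorship 11...22...
After op 7 (move_right): buffer="uzhjsuzzgw" (len 10), cursors c1@2 c2@7 c3@8, authorship 11...22...
Authorship (.=original, N=cursor N): 1 1 . . . 2 2 . . .
Index 1: author = 1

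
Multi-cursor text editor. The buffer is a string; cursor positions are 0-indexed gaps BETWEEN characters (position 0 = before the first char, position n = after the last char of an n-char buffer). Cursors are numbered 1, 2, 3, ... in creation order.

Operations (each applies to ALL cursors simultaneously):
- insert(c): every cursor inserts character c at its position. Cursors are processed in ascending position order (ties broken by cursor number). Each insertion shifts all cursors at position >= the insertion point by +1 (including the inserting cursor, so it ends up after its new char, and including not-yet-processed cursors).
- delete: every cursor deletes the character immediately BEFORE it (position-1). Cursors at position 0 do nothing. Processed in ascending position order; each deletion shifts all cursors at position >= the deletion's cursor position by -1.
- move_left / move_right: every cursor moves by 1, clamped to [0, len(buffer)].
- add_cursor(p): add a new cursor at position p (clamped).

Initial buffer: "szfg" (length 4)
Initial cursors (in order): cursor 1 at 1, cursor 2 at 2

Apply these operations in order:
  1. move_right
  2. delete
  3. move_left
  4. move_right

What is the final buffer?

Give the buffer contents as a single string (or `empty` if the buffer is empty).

Answer: sg

Derivation:
After op 1 (move_right): buffer="szfg" (len 4), cursors c1@2 c2@3, authorship ....
After op 2 (delete): buffer="sg" (len 2), cursors c1@1 c2@1, authorship ..
After op 3 (move_left): buffer="sg" (len 2), cursors c1@0 c2@0, authorship ..
After op 4 (move_right): buffer="sg" (len 2), cursors c1@1 c2@1, authorship ..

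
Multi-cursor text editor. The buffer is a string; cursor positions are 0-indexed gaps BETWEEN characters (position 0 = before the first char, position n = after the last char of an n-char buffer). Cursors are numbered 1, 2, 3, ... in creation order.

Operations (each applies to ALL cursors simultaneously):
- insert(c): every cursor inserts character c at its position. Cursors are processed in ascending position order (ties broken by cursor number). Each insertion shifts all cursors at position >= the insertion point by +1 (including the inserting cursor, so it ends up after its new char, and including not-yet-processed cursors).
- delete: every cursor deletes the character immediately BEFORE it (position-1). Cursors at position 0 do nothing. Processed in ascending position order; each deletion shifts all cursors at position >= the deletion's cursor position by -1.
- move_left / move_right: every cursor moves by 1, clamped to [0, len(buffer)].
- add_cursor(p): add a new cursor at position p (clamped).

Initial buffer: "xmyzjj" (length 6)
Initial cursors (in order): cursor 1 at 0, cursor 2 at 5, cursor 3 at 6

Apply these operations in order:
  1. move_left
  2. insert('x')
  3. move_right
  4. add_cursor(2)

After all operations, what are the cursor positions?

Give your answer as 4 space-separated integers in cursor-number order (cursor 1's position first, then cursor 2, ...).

After op 1 (move_left): buffer="xmyzjj" (len 6), cursors c1@0 c2@4 c3@5, authorship ......
After op 2 (insert('x')): buffer="xxmyzxjxj" (len 9), cursors c1@1 c2@6 c3@8, authorship 1....2.3.
After op 3 (move_right): buffer="xxmyzxjxj" (len 9), cursors c1@2 c2@7 c3@9, authorship 1....2.3.
After op 4 (add_cursor(2)): buffer="xxmyzxjxj" (len 9), cursors c1@2 c4@2 c2@7 c3@9, authorship 1....2.3.

Answer: 2 7 9 2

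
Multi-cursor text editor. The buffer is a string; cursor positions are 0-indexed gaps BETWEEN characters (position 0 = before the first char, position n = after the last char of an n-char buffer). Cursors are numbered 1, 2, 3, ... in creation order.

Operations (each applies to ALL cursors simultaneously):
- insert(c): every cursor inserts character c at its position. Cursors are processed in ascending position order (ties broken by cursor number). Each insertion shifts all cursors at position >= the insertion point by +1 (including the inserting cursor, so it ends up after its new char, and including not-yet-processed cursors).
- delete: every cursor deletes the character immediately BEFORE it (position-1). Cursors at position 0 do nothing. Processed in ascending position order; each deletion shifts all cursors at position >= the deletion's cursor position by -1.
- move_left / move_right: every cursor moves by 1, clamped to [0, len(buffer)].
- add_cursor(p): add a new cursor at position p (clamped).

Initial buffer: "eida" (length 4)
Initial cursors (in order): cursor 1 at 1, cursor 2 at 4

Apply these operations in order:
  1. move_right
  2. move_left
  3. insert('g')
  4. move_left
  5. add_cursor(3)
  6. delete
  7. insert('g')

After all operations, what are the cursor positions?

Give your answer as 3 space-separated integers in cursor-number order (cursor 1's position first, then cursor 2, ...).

After op 1 (move_right): buffer="eida" (len 4), cursors c1@2 c2@4, authorship ....
After op 2 (move_left): buffer="eida" (len 4), cursors c1@1 c2@3, authorship ....
After op 3 (insert('g')): buffer="egidga" (len 6), cursors c1@2 c2@5, authorship .1..2.
After op 4 (move_left): buffer="egidga" (len 6), cursors c1@1 c2@4, authorship .1..2.
After op 5 (add_cursor(3)): buffer="egidga" (len 6), cursors c1@1 c3@3 c2@4, authorship .1..2.
After op 6 (delete): buffer="gga" (len 3), cursors c1@0 c2@1 c3@1, authorship 12.
After op 7 (insert('g')): buffer="ggggga" (len 6), cursors c1@1 c2@4 c3@4, authorship 11232.

Answer: 1 4 4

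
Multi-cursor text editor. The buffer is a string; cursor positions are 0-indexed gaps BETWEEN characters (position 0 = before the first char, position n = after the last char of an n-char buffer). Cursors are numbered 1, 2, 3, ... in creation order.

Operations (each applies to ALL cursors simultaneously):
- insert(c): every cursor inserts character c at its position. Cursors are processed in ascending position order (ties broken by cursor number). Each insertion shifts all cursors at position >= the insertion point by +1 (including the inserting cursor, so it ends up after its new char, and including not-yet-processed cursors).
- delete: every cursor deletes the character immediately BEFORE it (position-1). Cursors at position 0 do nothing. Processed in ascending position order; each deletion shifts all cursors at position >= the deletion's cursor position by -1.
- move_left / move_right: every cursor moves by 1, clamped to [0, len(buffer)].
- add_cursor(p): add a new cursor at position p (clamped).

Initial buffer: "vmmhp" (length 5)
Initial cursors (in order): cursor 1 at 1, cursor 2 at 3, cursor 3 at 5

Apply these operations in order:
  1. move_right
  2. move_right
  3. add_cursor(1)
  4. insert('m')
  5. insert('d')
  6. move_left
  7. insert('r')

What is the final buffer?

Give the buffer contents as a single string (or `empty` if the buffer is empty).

After op 1 (move_right): buffer="vmmhp" (len 5), cursors c1@2 c2@4 c3@5, authorship .....
After op 2 (move_right): buffer="vmmhp" (len 5), cursors c1@3 c2@5 c3@5, authorship .....
After op 3 (add_cursor(1)): buffer="vmmhp" (len 5), cursors c4@1 c1@3 c2@5 c3@5, authorship .....
After op 4 (insert('m')): buffer="vmmmmhpmm" (len 9), cursors c4@2 c1@5 c2@9 c3@9, authorship .4..1..23
After op 5 (insert('d')): buffer="vmdmmmdhpmmdd" (len 13), cursors c4@3 c1@7 c2@13 c3@13, authorship .44..11..2323
After op 6 (move_left): buffer="vmdmmmdhpmmdd" (len 13), cursors c4@2 c1@6 c2@12 c3@12, authorship .44..11..2323
After op 7 (insert('r')): buffer="vmrdmmmrdhpmmdrrd" (len 17), cursors c4@3 c1@8 c2@16 c3@16, authorship .444..111..232233

Answer: vmrdmmmrdhpmmdrrd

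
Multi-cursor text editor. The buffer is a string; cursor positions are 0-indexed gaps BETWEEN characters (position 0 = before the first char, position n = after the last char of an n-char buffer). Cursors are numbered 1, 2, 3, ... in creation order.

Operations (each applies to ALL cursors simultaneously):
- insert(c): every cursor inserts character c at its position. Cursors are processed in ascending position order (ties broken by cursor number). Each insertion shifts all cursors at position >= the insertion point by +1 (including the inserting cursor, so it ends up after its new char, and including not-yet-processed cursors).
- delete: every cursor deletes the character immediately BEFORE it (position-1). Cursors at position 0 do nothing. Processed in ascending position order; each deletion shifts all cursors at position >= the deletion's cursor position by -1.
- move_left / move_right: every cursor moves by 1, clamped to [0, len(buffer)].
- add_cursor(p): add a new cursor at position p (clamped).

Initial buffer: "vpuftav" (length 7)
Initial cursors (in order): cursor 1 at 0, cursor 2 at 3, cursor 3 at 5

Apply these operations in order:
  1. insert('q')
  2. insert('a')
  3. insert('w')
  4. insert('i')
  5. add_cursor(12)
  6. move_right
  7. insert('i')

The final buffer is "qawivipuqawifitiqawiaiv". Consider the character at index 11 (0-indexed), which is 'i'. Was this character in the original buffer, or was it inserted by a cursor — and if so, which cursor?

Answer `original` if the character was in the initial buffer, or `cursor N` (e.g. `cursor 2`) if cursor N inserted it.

Answer: cursor 2

Derivation:
After op 1 (insert('q')): buffer="qvpuqftqav" (len 10), cursors c1@1 c2@5 c3@8, authorship 1...2..3..
After op 2 (insert('a')): buffer="qavpuqaftqaav" (len 13), cursors c1@2 c2@7 c3@11, authorship 11...22..33..
After op 3 (insert('w')): buffer="qawvpuqawftqawav" (len 16), cursors c1@3 c2@9 c3@14, authorship 111...222..333..
After op 4 (insert('i')): buffer="qawivpuqawiftqawiav" (len 19), cursors c1@4 c2@11 c3@17, authorship 1111...2222..3333..
After op 5 (add_cursor(12)): buffer="qawivpuqawiftqawiav" (len 19), cursors c1@4 c2@11 c4@12 c3@17, authorship 1111...2222..3333..
After op 6 (move_right): buffer="qawivpuqawiftqawiav" (len 19), cursors c1@5 c2@12 c4@13 c3@18, authorship 1111...2222..3333..
After op 7 (insert('i')): buffer="qawivipuqawifitiqawiaiv" (len 23), cursors c1@6 c2@14 c4@16 c3@22, authorship 1111.1..2222.2.43333.3.
Authorship (.=original, N=cursor N): 1 1 1 1 . 1 . . 2 2 2 2 . 2 . 4 3 3 3 3 . 3 .
Index 11: author = 2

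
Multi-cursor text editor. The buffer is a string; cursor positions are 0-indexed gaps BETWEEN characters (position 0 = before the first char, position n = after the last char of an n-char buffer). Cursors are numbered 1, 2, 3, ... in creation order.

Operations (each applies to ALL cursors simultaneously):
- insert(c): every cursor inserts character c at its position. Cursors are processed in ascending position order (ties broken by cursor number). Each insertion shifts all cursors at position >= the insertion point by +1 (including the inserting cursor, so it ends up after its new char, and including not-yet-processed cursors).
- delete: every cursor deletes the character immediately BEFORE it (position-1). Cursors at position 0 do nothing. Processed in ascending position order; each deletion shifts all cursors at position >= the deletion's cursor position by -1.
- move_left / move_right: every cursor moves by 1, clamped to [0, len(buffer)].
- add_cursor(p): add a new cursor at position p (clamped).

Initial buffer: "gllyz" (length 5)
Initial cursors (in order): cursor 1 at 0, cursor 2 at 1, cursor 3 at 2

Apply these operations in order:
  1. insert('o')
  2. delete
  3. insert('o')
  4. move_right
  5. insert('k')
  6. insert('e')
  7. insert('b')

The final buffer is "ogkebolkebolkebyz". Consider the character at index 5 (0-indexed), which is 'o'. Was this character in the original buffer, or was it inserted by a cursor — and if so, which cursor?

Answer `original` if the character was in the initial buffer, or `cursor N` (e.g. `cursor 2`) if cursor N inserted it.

After op 1 (insert('o')): buffer="ogololyz" (len 8), cursors c1@1 c2@3 c3@5, authorship 1.2.3...
After op 2 (delete): buffer="gllyz" (len 5), cursors c1@0 c2@1 c3@2, authorship .....
After op 3 (insert('o')): buffer="ogololyz" (len 8), cursors c1@1 c2@3 c3@5, authorship 1.2.3...
After op 4 (move_right): buffer="ogololyz" (len 8), cursors c1@2 c2@4 c3@6, authorship 1.2.3...
After op 5 (insert('k')): buffer="ogkolkolkyz" (len 11), cursors c1@3 c2@6 c3@9, authorship 1.12.23.3..
After op 6 (insert('e')): buffer="ogkeolkeolkeyz" (len 14), cursors c1@4 c2@8 c3@12, authorship 1.112.223.33..
After op 7 (insert('b')): buffer="ogkebolkebolkebyz" (len 17), cursors c1@5 c2@10 c3@15, authorship 1.1112.2223.333..
Authorship (.=original, N=cursor N): 1 . 1 1 1 2 . 2 2 2 3 . 3 3 3 . .
Index 5: author = 2

Answer: cursor 2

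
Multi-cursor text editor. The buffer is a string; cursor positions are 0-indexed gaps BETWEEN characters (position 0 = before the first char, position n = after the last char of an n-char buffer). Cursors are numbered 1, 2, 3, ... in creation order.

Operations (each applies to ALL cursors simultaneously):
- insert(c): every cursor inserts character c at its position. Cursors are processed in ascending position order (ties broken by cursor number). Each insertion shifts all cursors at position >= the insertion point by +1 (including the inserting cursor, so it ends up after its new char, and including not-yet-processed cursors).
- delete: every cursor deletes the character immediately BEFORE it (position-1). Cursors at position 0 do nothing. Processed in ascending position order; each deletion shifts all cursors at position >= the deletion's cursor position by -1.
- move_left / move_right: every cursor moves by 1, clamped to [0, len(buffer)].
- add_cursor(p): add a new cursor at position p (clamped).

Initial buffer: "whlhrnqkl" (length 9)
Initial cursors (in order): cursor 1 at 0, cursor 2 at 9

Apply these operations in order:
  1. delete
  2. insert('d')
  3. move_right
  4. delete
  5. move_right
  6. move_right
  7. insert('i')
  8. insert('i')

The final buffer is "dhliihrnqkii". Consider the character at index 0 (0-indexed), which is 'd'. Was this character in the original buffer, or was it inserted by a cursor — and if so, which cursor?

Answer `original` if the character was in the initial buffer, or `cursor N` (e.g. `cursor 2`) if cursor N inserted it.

Answer: cursor 1

Derivation:
After op 1 (delete): buffer="whlhrnqk" (len 8), cursors c1@0 c2@8, authorship ........
After op 2 (insert('d')): buffer="dwhlhrnqkd" (len 10), cursors c1@1 c2@10, authorship 1........2
After op 3 (move_right): buffer="dwhlhrnqkd" (len 10), cursors c1@2 c2@10, authorship 1........2
After op 4 (delete): buffer="dhlhrnqk" (len 8), cursors c1@1 c2@8, authorship 1.......
After op 5 (move_right): buffer="dhlhrnqk" (len 8), cursors c1@2 c2@8, authorship 1.......
After op 6 (move_right): buffer="dhlhrnqk" (len 8), cursors c1@3 c2@8, authorship 1.......
After op 7 (insert('i')): buffer="dhlihrnqki" (len 10), cursors c1@4 c2@10, authorship 1..1.....2
After op 8 (insert('i')): buffer="dhliihrnqkii" (len 12), cursors c1@5 c2@12, authorship 1..11.....22
Authorship (.=original, N=cursor N): 1 . . 1 1 . . . . . 2 2
Index 0: author = 1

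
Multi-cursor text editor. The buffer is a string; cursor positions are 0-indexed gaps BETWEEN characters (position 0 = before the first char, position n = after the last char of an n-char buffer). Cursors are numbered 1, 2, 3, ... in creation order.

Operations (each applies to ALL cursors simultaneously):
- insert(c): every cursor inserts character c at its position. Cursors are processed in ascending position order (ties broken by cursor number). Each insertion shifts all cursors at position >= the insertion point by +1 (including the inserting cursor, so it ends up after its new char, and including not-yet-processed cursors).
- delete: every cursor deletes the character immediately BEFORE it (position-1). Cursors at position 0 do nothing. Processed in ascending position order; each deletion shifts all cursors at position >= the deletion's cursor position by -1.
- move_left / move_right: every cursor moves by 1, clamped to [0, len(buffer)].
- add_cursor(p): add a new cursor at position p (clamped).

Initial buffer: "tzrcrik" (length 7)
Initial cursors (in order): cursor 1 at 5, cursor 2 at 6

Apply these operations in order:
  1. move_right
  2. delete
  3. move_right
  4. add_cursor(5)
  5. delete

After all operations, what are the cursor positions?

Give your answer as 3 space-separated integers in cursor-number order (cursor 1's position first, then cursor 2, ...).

After op 1 (move_right): buffer="tzrcrik" (len 7), cursors c1@6 c2@7, authorship .......
After op 2 (delete): buffer="tzrcr" (len 5), cursors c1@5 c2@5, authorship .....
After op 3 (move_right): buffer="tzrcr" (len 5), cursors c1@5 c2@5, authorship .....
After op 4 (add_cursor(5)): buffer="tzrcr" (len 5), cursors c1@5 c2@5 c3@5, authorship .....
After op 5 (delete): buffer="tz" (len 2), cursors c1@2 c2@2 c3@2, authorship ..

Answer: 2 2 2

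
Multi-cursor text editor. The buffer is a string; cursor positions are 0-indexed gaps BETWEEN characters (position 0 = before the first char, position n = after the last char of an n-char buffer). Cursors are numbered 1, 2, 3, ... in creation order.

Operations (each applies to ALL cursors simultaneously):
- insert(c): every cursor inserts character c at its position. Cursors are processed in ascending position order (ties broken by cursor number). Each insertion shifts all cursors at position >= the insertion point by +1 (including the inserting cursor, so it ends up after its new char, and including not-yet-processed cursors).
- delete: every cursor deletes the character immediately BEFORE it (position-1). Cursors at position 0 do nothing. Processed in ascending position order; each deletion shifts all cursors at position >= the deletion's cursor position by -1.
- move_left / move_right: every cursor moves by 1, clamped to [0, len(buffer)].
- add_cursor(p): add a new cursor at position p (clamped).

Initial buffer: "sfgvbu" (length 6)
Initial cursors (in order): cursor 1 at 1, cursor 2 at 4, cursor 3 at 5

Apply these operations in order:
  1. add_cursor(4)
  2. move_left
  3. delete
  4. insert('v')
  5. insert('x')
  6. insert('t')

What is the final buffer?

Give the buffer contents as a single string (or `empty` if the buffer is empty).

After op 1 (add_cursor(4)): buffer="sfgvbu" (len 6), cursors c1@1 c2@4 c4@4 c3@5, authorship ......
After op 2 (move_left): buffer="sfgvbu" (len 6), cursors c1@0 c2@3 c4@3 c3@4, authorship ......
After op 3 (delete): buffer="sbu" (len 3), cursors c1@0 c2@1 c3@1 c4@1, authorship ...
After op 4 (insert('v')): buffer="vsvvvbu" (len 7), cursors c1@1 c2@5 c3@5 c4@5, authorship 1.234..
After op 5 (insert('x')): buffer="vxsvvvxxxbu" (len 11), cursors c1@2 c2@9 c3@9 c4@9, authorship 11.234234..
After op 6 (insert('t')): buffer="vxtsvvvxxxtttbu" (len 15), cursors c1@3 c2@13 c3@13 c4@13, authorship 111.234234234..

Answer: vxtsvvvxxxtttbu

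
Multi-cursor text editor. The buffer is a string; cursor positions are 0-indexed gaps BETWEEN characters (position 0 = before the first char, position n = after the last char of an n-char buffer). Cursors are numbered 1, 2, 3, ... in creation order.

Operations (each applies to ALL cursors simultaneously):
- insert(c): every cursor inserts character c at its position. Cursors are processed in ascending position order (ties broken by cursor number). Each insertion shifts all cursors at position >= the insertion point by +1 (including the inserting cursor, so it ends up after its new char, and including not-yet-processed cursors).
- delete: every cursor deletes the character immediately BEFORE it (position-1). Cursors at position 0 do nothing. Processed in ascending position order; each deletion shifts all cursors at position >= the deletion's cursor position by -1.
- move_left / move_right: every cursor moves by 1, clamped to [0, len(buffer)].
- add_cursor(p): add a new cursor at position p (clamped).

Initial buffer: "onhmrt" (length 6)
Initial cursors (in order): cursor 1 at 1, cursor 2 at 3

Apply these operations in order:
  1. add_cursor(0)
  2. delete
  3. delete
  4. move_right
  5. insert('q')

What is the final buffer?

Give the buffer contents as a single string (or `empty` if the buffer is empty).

After op 1 (add_cursor(0)): buffer="onhmrt" (len 6), cursors c3@0 c1@1 c2@3, authorship ......
After op 2 (delete): buffer="nmrt" (len 4), cursors c1@0 c3@0 c2@1, authorship ....
After op 3 (delete): buffer="mrt" (len 3), cursors c1@0 c2@0 c3@0, authorship ...
After op 4 (move_right): buffer="mrt" (len 3), cursors c1@1 c2@1 c3@1, authorship ...
After op 5 (insert('q')): buffer="mqqqrt" (len 6), cursors c1@4 c2@4 c3@4, authorship .123..

Answer: mqqqrt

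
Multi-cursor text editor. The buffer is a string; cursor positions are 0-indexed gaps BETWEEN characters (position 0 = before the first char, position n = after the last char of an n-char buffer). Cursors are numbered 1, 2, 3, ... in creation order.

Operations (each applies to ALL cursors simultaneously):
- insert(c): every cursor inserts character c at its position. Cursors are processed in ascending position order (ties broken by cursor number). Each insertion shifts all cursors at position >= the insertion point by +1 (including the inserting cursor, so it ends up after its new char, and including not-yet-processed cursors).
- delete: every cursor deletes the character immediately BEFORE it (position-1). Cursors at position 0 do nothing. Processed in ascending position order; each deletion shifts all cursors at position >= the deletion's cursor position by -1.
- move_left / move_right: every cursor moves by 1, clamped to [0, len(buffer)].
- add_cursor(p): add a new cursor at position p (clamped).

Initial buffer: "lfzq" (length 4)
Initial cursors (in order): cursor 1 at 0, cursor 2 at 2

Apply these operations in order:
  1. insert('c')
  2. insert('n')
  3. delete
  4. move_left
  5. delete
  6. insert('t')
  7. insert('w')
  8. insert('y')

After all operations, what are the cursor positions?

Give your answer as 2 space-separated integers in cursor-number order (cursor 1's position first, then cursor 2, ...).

Answer: 3 8

Derivation:
After op 1 (insert('c')): buffer="clfczq" (len 6), cursors c1@1 c2@4, authorship 1..2..
After op 2 (insert('n')): buffer="cnlfcnzq" (len 8), cursors c1@2 c2@6, authorship 11..22..
After op 3 (delete): buffer="clfczq" (len 6), cursors c1@1 c2@4, authorship 1..2..
After op 4 (move_left): buffer="clfczq" (len 6), cursors c1@0 c2@3, authorship 1..2..
After op 5 (delete): buffer="clczq" (len 5), cursors c1@0 c2@2, authorship 1.2..
After op 6 (insert('t')): buffer="tcltczq" (len 7), cursors c1@1 c2@4, authorship 11.22..
After op 7 (insert('w')): buffer="twcltwczq" (len 9), cursors c1@2 c2@6, authorship 111.222..
After op 8 (insert('y')): buffer="twycltwyczq" (len 11), cursors c1@3 c2@8, authorship 1111.2222..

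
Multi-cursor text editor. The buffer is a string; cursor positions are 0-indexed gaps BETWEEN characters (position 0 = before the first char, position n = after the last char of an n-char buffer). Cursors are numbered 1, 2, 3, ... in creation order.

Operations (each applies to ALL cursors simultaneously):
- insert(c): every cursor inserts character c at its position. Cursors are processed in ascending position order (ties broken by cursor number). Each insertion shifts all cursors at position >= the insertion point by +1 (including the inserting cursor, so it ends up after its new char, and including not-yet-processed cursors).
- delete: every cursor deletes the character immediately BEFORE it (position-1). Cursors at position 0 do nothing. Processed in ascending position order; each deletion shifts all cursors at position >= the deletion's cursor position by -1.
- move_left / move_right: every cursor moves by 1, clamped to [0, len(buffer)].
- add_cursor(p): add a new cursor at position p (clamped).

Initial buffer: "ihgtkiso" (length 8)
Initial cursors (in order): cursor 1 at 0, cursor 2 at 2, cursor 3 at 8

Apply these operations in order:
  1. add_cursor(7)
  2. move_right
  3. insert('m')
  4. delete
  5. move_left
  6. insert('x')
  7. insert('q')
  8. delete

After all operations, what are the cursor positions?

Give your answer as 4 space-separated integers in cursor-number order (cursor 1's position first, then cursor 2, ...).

After op 1 (add_cursor(7)): buffer="ihgtkiso" (len 8), cursors c1@0 c2@2 c4@7 c3@8, authorship ........
After op 2 (move_right): buffer="ihgtkiso" (len 8), cursors c1@1 c2@3 c3@8 c4@8, authorship ........
After op 3 (insert('m')): buffer="imhgmtkisomm" (len 12), cursors c1@2 c2@5 c3@12 c4@12, authorship .1..2.....34
After op 4 (delete): buffer="ihgtkiso" (len 8), cursors c1@1 c2@3 c3@8 c4@8, authorship ........
After op 5 (move_left): buffer="ihgtkiso" (len 8), cursors c1@0 c2@2 c3@7 c4@7, authorship ........
After op 6 (insert('x')): buffer="xihxgtkisxxo" (len 12), cursors c1@1 c2@4 c3@11 c4@11, authorship 1..2.....34.
After op 7 (insert('q')): buffer="xqihxqgtkisxxqqo" (len 16), cursors c1@2 c2@6 c3@15 c4@15, authorship 11..22.....3434.
After op 8 (delete): buffer="xihxgtkisxxo" (len 12), cursors c1@1 c2@4 c3@11 c4@11, authorship 1..2.....34.

Answer: 1 4 11 11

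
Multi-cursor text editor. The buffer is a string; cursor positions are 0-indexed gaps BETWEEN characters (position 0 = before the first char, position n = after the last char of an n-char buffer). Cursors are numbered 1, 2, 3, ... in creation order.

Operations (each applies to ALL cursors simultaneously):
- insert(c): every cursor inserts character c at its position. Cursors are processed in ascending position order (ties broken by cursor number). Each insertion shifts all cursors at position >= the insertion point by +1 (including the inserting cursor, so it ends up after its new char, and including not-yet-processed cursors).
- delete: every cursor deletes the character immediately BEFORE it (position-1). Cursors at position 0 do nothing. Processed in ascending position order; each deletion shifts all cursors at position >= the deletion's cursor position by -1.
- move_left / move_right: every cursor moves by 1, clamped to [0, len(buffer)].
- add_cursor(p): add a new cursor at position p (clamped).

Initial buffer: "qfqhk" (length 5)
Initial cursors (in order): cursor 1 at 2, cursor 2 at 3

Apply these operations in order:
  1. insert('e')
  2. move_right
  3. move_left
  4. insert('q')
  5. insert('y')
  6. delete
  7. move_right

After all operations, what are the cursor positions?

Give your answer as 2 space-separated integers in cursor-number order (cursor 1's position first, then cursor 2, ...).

Answer: 5 8

Derivation:
After op 1 (insert('e')): buffer="qfeqehk" (len 7), cursors c1@3 c2@5, authorship ..1.2..
After op 2 (move_right): buffer="qfeqehk" (len 7), cursors c1@4 c2@6, authorship ..1.2..
After op 3 (move_left): buffer="qfeqehk" (len 7), cursors c1@3 c2@5, authorship ..1.2..
After op 4 (insert('q')): buffer="qfeqqeqhk" (len 9), cursors c1@4 c2@7, authorship ..11.22..
After op 5 (insert('y')): buffer="qfeqyqeqyhk" (len 11), cursors c1@5 c2@9, authorship ..111.222..
After op 6 (delete): buffer="qfeqqeqhk" (len 9), cursors c1@4 c2@7, authorship ..11.22..
After op 7 (move_right): buffer="qfeqqeqhk" (len 9), cursors c1@5 c2@8, authorship ..11.22..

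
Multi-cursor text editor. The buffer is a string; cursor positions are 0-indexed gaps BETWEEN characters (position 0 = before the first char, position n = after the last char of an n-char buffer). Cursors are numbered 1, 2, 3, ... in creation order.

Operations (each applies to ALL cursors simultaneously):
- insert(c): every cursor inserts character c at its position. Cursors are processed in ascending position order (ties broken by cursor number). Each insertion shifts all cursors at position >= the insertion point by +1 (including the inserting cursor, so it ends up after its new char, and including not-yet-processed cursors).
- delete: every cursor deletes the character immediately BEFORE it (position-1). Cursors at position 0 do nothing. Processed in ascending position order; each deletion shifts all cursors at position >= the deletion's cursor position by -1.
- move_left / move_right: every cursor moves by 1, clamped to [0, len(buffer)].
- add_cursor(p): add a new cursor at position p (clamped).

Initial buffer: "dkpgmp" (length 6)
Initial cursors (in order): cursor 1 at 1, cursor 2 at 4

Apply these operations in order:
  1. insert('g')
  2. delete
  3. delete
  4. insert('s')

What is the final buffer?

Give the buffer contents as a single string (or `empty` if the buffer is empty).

After op 1 (insert('g')): buffer="dgkpggmp" (len 8), cursors c1@2 c2@6, authorship .1...2..
After op 2 (delete): buffer="dkpgmp" (len 6), cursors c1@1 c2@4, authorship ......
After op 3 (delete): buffer="kpmp" (len 4), cursors c1@0 c2@2, authorship ....
After op 4 (insert('s')): buffer="skpsmp" (len 6), cursors c1@1 c2@4, authorship 1..2..

Answer: skpsmp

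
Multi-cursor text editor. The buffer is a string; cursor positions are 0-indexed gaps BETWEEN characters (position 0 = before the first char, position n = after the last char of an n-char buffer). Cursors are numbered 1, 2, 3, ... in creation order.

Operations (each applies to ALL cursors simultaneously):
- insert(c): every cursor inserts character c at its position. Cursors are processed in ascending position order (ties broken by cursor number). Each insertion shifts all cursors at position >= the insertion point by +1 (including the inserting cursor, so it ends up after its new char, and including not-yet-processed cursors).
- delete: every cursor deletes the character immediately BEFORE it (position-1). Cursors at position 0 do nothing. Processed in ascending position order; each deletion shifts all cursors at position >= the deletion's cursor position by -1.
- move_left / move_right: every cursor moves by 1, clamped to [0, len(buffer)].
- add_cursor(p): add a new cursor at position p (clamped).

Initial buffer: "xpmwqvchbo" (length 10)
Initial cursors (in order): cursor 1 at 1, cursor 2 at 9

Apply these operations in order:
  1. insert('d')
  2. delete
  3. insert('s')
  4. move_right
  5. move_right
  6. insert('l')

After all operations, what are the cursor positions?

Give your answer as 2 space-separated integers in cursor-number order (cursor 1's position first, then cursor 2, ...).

After op 1 (insert('d')): buffer="xdpmwqvchbdo" (len 12), cursors c1@2 c2@11, authorship .1........2.
After op 2 (delete): buffer="xpmwqvchbo" (len 10), cursors c1@1 c2@9, authorship ..........
After op 3 (insert('s')): buffer="xspmwqvchbso" (len 12), cursors c1@2 c2@11, authorship .1........2.
After op 4 (move_right): buffer="xspmwqvchbso" (len 12), cursors c1@3 c2@12, authorship .1........2.
After op 5 (move_right): buffer="xspmwqvchbso" (len 12), cursors c1@4 c2@12, authorship .1........2.
After op 6 (insert('l')): buffer="xspmlwqvchbsol" (len 14), cursors c1@5 c2@14, authorship .1..1......2.2

Answer: 5 14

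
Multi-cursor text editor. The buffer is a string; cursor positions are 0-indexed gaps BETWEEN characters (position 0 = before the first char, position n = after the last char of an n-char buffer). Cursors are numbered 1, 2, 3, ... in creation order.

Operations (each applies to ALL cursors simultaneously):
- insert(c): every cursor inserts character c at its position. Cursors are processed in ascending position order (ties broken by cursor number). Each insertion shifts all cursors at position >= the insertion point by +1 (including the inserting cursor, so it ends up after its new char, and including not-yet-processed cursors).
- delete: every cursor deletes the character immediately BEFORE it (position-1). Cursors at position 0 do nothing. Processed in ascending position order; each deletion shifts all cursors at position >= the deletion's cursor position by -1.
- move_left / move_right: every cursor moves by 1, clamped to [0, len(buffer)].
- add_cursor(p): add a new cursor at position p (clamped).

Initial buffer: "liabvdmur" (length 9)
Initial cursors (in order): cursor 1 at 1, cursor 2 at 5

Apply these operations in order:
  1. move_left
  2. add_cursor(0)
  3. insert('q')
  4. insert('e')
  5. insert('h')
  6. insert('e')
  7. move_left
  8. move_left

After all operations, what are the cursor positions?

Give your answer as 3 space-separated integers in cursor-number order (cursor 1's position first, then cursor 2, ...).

After op 1 (move_left): buffer="liabvdmur" (len 9), cursors c1@0 c2@4, authorship .........
After op 2 (add_cursor(0)): buffer="liabvdmur" (len 9), cursors c1@0 c3@0 c2@4, authorship .........
After op 3 (insert('q')): buffer="qqliabqvdmur" (len 12), cursors c1@2 c3@2 c2@7, authorship 13....2.....
After op 4 (insert('e')): buffer="qqeeliabqevdmur" (len 15), cursors c1@4 c3@4 c2@10, authorship 1313....22.....
After op 5 (insert('h')): buffer="qqeehhliabqehvdmur" (len 18), cursors c1@6 c3@6 c2@13, authorship 131313....222.....
After op 6 (insert('e')): buffer="qqeehheeliabqehevdmur" (len 21), cursors c1@8 c3@8 c2@16, authorship 13131313....2222.....
After op 7 (move_left): buffer="qqeehheeliabqehevdmur" (len 21), cursors c1@7 c3@7 c2@15, authorship 13131313....2222.....
After op 8 (move_left): buffer="qqeehheeliabqehevdmur" (len 21), cursors c1@6 c3@6 c2@14, authorship 13131313....2222.....

Answer: 6 14 6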